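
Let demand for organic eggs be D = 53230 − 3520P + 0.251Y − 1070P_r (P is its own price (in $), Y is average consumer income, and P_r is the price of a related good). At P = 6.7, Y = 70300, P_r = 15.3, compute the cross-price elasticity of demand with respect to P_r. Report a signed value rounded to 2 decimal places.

At the given values, D = 53230 − 3520(6.7) + 0.251(70300) − 1070(15.3) = 30920.3.
∂D/∂P_r = -1070.
E = (-1070) × (15.3/30920.3) = -0.5294…

-0.53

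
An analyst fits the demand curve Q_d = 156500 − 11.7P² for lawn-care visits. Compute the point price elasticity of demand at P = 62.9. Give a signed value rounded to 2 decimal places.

dQ_d/dP = −2·11.7·P = -1471.86. At P = 62.9, Q_d = 110210.003.
Ed = (dQ_d/dP)·(P/Q_d) = (-1471.86) × (62.9/110210.003) = -0.8400…

-0.84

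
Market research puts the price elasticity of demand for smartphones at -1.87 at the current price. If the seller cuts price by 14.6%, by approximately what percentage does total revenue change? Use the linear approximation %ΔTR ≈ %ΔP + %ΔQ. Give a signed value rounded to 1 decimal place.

%ΔQ ≈ Ed × %ΔP = (-1.87) × (-14.6%) = +27.3020%
%ΔTR ≈ %ΔP + %ΔQ = (-14.6%) + (+27.3020%) = +12.7020%

+12.7%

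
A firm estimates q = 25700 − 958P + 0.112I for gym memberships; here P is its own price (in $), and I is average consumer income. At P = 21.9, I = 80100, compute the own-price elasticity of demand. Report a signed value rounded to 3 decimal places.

-1.532

At the given values, q = 25700 − 958(21.9) + 0.112(80100) = 13691.
∂q/∂P = −958.
E = (-958) × (21.9/13691) = -1.53240…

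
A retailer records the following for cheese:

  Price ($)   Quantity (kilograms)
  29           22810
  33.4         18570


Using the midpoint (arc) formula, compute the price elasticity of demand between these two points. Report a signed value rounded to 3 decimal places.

%ΔQ = (18570 − 22810) / [(22810 + 18570)/2] = -4240/20690 = -0.204929…
%ΔP = (33.4 − 29) / [(29 + 33.4)/2] = 4.4/31.2 = 0.141025…
Arc Ed = %ΔQ / %ΔP = (-4240/20690) / (4.4/31.2) = -1.45313…

-1.453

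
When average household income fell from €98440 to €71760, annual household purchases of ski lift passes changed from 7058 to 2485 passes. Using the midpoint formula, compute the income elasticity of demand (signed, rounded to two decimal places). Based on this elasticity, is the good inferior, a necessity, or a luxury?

3.06; luxury

%ΔQ = (2485 − 7058)/[( 7058 + 2485)/2] = -4573/4771.5 = -0.958398…
%ΔIncome = (71760 − 98440)/[( 98440 + 71760)/2] = -26680/85100 = -0.313513…
E_income = (-4573/4771.5) / (-26680/85100) = 3.0569…
E_income > 1 ⇒ normal good, luxury.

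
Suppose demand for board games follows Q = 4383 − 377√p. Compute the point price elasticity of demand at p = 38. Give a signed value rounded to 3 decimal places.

-0.564

dQ/dp = −377/(2√p) = -30.5787. At p = 38, Q = 2059.02.
Ed = (dQ/dp)·(p/Q) = (-30.5787) × (38/2059.02) = -0.56434…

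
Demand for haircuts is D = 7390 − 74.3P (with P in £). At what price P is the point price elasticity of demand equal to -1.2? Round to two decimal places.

54.25

Ed = −74.3P/(7390 − 74.3P). Set this equal to -1.2:
74.3P = 1.2·(7390 − 74.3P) ⇒ 74.3P(1 + 1.2) = 1.2·7390
P = 1.2·7390 / (74.3·2.2) = 54.2518…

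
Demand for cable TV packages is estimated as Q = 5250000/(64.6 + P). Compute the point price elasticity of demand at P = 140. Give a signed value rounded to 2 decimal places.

-0.68

dQ/dP = −5250000/(64.6 + P)² = -125.415. At P = 140, Q = 25659.8.
Ed = (dQ/dP)·(P/Q) = (-125.415) × (140/25659.8) = -0.6842…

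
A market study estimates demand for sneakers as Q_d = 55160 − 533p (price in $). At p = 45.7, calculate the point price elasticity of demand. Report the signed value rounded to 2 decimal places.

-0.79

dQ_d/dp = −533. At p = 45.7, Q_d = 55160 − 533(45.7) = 30801.9.
Ed = (dQ_d/dp)·(p/Q_d) = −533 × (45.7/30801.9) = -0.7907…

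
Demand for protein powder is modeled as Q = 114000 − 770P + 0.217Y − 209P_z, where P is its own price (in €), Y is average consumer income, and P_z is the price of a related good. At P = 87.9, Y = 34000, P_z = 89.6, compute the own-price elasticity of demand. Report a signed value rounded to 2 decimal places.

-1.94

At the given values, Q = 114000 − 770(87.9) + 0.217(34000) − 209(89.6) = 34968.6.
∂Q/∂P = −770.
E = (-770) × (87.9/34968.6) = -1.9355…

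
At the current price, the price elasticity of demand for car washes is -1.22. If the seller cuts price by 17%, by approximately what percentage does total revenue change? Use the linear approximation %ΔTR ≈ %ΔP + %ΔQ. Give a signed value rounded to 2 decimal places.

%ΔQ ≈ Ed × %ΔP = (-1.22) × (-17%) = +20.7400%
%ΔTR ≈ %ΔP + %ΔQ = (-17%) + (+20.7400%) = +3.7400%

+3.74%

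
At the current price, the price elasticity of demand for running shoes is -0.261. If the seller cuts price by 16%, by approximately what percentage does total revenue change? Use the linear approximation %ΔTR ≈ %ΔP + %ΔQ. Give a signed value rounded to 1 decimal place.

%ΔQ ≈ Ed × %ΔP = (-0.261) × (-16%) = +4.1760%
%ΔTR ≈ %ΔP + %ΔQ = (-16%) + (+4.1760%) = -11.8240%

-11.8%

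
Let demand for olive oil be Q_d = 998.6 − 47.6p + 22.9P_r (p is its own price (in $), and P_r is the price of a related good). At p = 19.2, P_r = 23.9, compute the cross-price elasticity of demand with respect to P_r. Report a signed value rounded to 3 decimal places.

0.866

At the given values, Q_d = 998.6 − 47.6(19.2) + 22.9(23.9) = 631.99.
∂Q_d/∂P_r = 22.9.
E = (22.9) × (23.9/631.99) = 0.86601…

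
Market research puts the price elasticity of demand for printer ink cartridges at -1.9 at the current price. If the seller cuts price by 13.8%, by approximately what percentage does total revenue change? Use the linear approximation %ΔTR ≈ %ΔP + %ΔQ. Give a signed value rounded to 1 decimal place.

+12.4%

%ΔQ ≈ Ed × %ΔP = (-1.9) × (-13.8%) = +26.2200%
%ΔTR ≈ %ΔP + %ΔQ = (-13.8%) + (+26.2200%) = +12.4200%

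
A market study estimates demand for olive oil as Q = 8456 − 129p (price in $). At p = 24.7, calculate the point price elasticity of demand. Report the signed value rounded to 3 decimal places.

dQ/dp = −129. At p = 24.7, Q = 8456 − 129(24.7) = 5269.7.
Ed = (dQ/dp)·(p/Q) = −129 × (24.7/5269.7) = -0.60464…

-0.605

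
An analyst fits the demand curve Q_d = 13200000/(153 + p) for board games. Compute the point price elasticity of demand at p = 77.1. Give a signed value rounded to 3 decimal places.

-0.335

dQ_d/dp = −13200000/(153 + p)² = -249.311. At p = 77.1, Q_d = 57366.4.
Ed = (dQ_d/dp)·(p/Q_d) = (-249.311) × (77.1/57366.4) = -0.33507…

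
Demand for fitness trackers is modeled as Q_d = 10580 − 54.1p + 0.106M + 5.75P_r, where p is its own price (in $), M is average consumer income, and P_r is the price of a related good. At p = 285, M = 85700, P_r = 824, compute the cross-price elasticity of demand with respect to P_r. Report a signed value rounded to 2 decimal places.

At the given values, Q_d = 10580 − 54.1(285) + 0.106(85700) + 5.75(824) = 8983.7.
∂Q_d/∂P_r = 5.75.
E = (5.75) × (824/8983.7) = 0.5273…

0.53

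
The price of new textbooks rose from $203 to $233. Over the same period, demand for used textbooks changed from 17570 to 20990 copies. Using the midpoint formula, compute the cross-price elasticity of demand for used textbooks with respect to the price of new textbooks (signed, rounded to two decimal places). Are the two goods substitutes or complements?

1.29; substitutes

%ΔQ_{used textbooks} = (20990 − 17570)/avg = 3420/19280 = 0.177385…
%ΔP_{new textbooks} = (233 − 203)/avg = 30/218 = 0.137614…
E_cross = (3420/19280) / (30/218) = 1.2890…
E_cross > 0 ⇒ the goods are substitutes.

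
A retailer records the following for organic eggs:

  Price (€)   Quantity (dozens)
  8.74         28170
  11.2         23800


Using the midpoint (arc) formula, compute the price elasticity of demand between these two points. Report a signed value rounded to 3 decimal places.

-0.682

%ΔQ = (23800 − 28170) / [(28170 + 23800)/2] = -4370/25985 = -0.168173…
%ΔP = (11.2 − 8.74) / [(8.74 + 11.2)/2] = 2.46/9.97 = 0.246740…
Arc Ed = %ΔQ / %ΔP = (-4370/25985) / (2.46/9.97) = -0.68158…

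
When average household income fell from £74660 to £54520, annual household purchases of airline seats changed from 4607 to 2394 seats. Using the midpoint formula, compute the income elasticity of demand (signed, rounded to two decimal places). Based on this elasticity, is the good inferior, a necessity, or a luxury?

%ΔQ = (2394 − 4607)/[( 4607 + 2394)/2] = -2213/3500.5 = -0.632195…
%ΔIncome = (54520 − 74660)/[( 74660 + 54520)/2] = -20140/64590 = -0.311812…
E_income = (-2213/3500.5) / (-20140/64590) = 2.0274…
E_income > 1 ⇒ normal good, luxury.

2.03; luxury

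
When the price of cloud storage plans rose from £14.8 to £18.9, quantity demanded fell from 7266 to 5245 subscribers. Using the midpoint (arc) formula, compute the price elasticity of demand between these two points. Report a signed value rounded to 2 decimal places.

-1.33

%ΔQ = (5245 − 7266) / [(7266 + 5245)/2] = -2021/6255.5 = -0.323075…
%ΔP = (18.9 − 14.8) / [(14.8 + 18.9)/2] = 4.1/16.85 = 0.243323…
Arc Ed = %ΔQ / %ΔP = (-2021/6255.5) / (4.1/16.85) = -1.3277…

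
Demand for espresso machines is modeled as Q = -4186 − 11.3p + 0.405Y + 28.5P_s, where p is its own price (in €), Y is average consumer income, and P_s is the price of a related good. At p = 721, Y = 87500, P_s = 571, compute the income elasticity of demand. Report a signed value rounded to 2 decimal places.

At the given values, Q = -4186 − 11.3(721) + 0.405(87500) + 28.5(571) = 39377.7.
∂Q/∂Y = 0.405.
E = (0.405) × (87500/39377.7) = 0.8999…

0.90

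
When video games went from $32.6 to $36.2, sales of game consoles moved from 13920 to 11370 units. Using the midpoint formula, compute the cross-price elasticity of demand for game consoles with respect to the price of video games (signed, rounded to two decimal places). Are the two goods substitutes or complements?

-1.93; complements

%ΔQ_{game consoles} = (11370 − 13920)/avg = -2550/12645 = -0.201660…
%ΔP_{video games} = (36.2 − 32.6)/avg = 3.6/34.4 = 0.104651…
E_cross = (-2550/12645) / (3.6/34.4) = -1.9269…
E_cross < 0 ⇒ the goods are complements.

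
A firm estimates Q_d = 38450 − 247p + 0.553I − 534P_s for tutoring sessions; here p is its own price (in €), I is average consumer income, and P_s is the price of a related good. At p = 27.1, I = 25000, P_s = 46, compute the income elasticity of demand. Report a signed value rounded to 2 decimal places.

At the given values, Q_d = 38450 − 247(27.1) + 0.553(25000) − 534(46) = 21017.3.
∂Q_d/∂I = 0.553.
E = (0.553) × (25000/21017.3) = 0.6577…

0.66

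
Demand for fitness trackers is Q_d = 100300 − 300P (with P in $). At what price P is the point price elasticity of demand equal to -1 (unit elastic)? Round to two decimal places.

167.17

Ed = −300P/(100300 − 300P). Set this equal to -1:
300P = 1·(100300 − 300P) ⇒ 300P(1 + 1) = 1·100300
P = 1·100300 / (300·2) = 167.1666…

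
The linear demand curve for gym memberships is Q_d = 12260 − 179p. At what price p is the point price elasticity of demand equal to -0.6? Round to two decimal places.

25.68

Ed = −179p/(12260 − 179p). Set this equal to -0.6:
179p = 0.6·(12260 − 179p) ⇒ 179p(1 + 0.6) = 0.6·12260
p = 0.6·12260 / (179·1.6) = 25.6843…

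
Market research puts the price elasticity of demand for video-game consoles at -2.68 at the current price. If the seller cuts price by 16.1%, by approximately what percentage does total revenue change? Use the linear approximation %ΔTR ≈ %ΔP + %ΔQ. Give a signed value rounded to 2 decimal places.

+27.05%

%ΔQ ≈ Ed × %ΔP = (-2.68) × (-16.1%) = +43.1480%
%ΔTR ≈ %ΔP + %ΔQ = (-16.1%) + (+43.1480%) = +27.0480%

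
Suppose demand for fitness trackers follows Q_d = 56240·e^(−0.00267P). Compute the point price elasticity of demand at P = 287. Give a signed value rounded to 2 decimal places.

dQ_d/dP = −0.00267·Q_d = -69.7848. At P = 287, Q_d = 26136.6.
Ed = (dQ_d/dP)·(P/Q_d) = (-69.7848) × (287/26136.6) = -0.7662…

-0.77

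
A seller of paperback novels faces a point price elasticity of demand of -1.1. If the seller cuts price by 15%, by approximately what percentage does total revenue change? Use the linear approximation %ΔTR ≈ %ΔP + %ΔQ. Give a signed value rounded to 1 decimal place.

+1.5%

%ΔQ ≈ Ed × %ΔP = (-1.1) × (-15%) = +16.5000%
%ΔTR ≈ %ΔP + %ΔQ = (-15%) + (+16.5000%) = +1.5000%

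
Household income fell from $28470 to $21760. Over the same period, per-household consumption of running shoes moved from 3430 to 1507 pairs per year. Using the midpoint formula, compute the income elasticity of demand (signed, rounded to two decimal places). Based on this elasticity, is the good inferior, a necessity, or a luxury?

2.92; luxury

%ΔQ = (1507 − 3430)/[( 3430 + 1507)/2] = -1923/2468.5 = -0.779015…
%ΔIncome = (21760 − 28470)/[( 28470 + 21760)/2] = -6710/25115 = -0.267171…
E_income = (-1923/2468.5) / (-6710/25115) = 2.9157…
E_income > 1 ⇒ normal good, luxury.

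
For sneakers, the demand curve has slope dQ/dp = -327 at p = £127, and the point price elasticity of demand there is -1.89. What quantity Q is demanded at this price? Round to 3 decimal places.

Ed = (dQ/dp)·(p/Q) ⇒ Q = (dQ/dp)·p/Ed = (-327)·127/(-1.89) = 21973.01587…

21973.016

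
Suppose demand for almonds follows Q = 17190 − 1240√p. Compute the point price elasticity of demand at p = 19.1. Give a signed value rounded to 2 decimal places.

dQ/dp = −1240/(2√p) = -141.865. At p = 19.1, Q = 11770.8.
Ed = (dQ/dp)·(p/Q) = (-141.865) × (19.1/11770.8) = -0.2301…

-0.23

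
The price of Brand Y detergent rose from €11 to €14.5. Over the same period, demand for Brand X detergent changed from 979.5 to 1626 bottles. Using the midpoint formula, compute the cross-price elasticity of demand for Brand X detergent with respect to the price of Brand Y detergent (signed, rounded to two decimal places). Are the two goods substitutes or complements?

1.81; substitutes

%ΔQ_{Brand X detergent} = (1626 − 979.5)/avg = 646.5/1302.75 = 0.496257…
%ΔP_{Brand Y detergent} = (14.5 − 11)/avg = 3.5/12.75 = 0.274509…
E_cross = (646.5/1302.75) / (3.5/12.75) = 1.8077…
E_cross > 0 ⇒ the goods are substitutes.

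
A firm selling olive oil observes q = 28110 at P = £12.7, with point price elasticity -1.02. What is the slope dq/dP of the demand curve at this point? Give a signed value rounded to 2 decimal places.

Ed = (dq/dP)·(P/q) ⇒ dq/dP = Ed·q/P = (-1.02)·28110/12.7 = -2257.6535…

-2257.65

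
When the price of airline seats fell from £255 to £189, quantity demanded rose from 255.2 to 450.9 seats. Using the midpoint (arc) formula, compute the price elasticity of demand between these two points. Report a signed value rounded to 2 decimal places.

-1.86

%ΔQ = (450.9 − 255.2) / [(255.2 + 450.9)/2] = 195.7/353.05 = 0.554312…
%ΔP = (189 − 255) / [(255 + 189)/2] = -66/222 = -0.297297…
Arc Ed = %ΔQ / %ΔP = (195.7/353.05) / (-66/222) = -1.8645…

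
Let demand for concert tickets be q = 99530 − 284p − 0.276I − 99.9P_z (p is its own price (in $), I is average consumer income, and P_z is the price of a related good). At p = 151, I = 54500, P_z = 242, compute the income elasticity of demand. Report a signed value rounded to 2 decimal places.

-0.86

At the given values, q = 99530 − 284(151) − 0.276(54500) − 99.9(242) = 17428.2.
∂q/∂I = -0.276.
E = (-0.276) × (54500/17428.2) = -0.8630…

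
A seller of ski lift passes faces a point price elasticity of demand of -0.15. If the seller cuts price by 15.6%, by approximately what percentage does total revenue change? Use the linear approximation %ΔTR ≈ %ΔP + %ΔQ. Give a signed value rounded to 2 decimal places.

%ΔQ ≈ Ed × %ΔP = (-0.15) × (-15.6%) = +2.3400%
%ΔTR ≈ %ΔP + %ΔQ = (-15.6%) + (+2.3400%) = -13.2600%

-13.26%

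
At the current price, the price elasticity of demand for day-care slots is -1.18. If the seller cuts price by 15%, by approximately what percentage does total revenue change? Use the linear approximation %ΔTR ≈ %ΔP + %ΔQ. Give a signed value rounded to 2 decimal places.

%ΔQ ≈ Ed × %ΔP = (-1.18) × (-15%) = +17.7000%
%ΔTR ≈ %ΔP + %ΔQ = (-15%) + (+17.7000%) = +2.7000%

+2.70%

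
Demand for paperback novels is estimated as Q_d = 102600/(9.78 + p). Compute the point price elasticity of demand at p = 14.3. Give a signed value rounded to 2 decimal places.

-0.59

dQ_d/dp = −102600/(9.78 + p)² = -176.943. At p = 14.3, Q_d = 4260.8.
Ed = (dQ_d/dp)·(p/Q_d) = (-176.943) × (14.3/4260.8) = -0.5938…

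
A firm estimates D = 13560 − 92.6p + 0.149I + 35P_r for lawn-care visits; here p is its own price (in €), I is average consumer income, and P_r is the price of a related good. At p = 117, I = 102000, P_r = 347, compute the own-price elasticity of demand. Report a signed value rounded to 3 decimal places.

At the given values, D = 13560 − 92.6(117) + 0.149(102000) + 35(347) = 30068.8.
∂D/∂p = −92.6.
E = (-92.6) × (117/30068.8) = -0.36031…

-0.360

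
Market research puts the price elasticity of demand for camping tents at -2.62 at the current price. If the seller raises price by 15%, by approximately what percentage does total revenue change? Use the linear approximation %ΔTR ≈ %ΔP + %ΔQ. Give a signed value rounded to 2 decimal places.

%ΔQ ≈ Ed × %ΔP = (-2.62) × (+15%) = -39.3000%
%ΔTR ≈ %ΔP + %ΔQ = (+15%) + (-39.3000%) = -24.3000%

-24.30%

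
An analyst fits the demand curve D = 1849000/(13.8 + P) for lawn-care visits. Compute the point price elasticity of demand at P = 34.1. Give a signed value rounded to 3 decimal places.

-0.712

dD/dP = −1849000/(13.8 + P)² = -805.872. At P = 34.1, D = 38601.3.
Ed = (dD/dP)·(P/D) = (-805.872) × (34.1/38601.3) = -0.71189…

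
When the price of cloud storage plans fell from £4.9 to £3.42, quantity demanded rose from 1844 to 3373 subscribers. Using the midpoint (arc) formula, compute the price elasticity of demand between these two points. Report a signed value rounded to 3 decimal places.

%ΔQ = (3373 − 1844) / [(1844 + 3373)/2] = 1529/2608.5 = 0.586160…
%ΔP = (3.42 − 4.9) / [(4.9 + 3.42)/2] = -1.48/4.16 = -0.355769…
Arc Ed = %ΔQ / %ΔP = (1529/2608.5) / (-1.48/4.16) = -1.64758…

-1.648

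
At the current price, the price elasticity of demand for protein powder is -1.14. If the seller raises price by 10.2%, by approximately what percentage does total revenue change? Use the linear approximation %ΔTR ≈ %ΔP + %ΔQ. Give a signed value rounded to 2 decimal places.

%ΔQ ≈ Ed × %ΔP = (-1.14) × (+10.2%) = -11.6280%
%ΔTR ≈ %ΔP + %ΔQ = (+10.2%) + (-11.6280%) = -1.4280%

-1.43%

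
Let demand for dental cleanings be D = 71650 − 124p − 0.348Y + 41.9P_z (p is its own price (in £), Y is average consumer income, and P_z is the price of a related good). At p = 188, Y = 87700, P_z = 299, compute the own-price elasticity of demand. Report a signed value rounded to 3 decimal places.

At the given values, D = 71650 − 124(188) − 0.348(87700) + 41.9(299) = 30346.5.
∂D/∂p = −124.
E = (-124) × (188/30346.5) = -0.76819…

-0.768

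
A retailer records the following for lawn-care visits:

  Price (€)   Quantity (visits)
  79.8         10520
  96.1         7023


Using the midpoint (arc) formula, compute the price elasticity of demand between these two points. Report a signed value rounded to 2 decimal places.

-2.15

%ΔQ = (7023 − 10520) / [(10520 + 7023)/2] = -3497/8771.5 = -0.398677…
%ΔP = (96.1 − 79.8) / [(79.8 + 96.1)/2] = 16.3/87.95 = 0.185332…
Arc Ed = %ΔQ / %ΔP = (-3497/8771.5) / (16.3/87.95) = -2.1511…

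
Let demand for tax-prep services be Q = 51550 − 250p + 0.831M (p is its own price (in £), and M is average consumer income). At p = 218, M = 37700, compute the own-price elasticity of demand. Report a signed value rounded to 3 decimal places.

-1.920

At the given values, Q = 51550 − 250(218) + 0.831(37700) = 28378.7.
∂Q/∂p = −250.
E = (-250) × (218/28378.7) = -1.92045…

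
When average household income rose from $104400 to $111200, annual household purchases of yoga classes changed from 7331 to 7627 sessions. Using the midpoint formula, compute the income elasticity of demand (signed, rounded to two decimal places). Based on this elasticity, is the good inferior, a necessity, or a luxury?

%ΔQ = (7627 − 7331)/[( 7331 + 7627)/2] = 296/7479 = 0.039577…
%ΔIncome = (111200 − 104400)/[( 104400 + 111200)/2] = 6800/107800 = 0.063079…
E_income = (296/7479) / (6800/107800) = 0.6274…
0 < E_income < 1 ⇒ normal good, necessity.

0.63; necessity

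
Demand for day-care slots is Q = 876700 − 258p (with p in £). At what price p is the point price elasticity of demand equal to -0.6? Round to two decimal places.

1274.27

Ed = −258p/(876700 − 258p). Set this equal to -0.6:
258p = 0.6·(876700 − 258p) ⇒ 258p(1 + 0.6) = 0.6·876700
p = 0.6·876700 / (258·1.6) = 1274.2732…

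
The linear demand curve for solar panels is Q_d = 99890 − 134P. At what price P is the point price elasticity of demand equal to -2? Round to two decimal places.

Ed = −134P/(99890 − 134P). Set this equal to -2:
134P = 2·(99890 − 134P) ⇒ 134P(1 + 2) = 2·99890
P = 2·99890 / (134·3) = 496.9651…

496.97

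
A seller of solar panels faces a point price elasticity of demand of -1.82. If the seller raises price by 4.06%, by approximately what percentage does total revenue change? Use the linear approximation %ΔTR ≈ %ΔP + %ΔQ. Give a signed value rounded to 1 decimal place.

-3.3%

%ΔQ ≈ Ed × %ΔP = (-1.82) × (+4.06%) = -7.3892%
%ΔTR ≈ %ΔP + %ΔQ = (+4.06%) + (-7.3892%) = -3.3292%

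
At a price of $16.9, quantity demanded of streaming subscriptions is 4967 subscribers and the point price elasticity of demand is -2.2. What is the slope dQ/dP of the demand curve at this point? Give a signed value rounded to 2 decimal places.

-646.59

Ed = (dQ/dP)·(P/Q) ⇒ dQ/dP = Ed·Q/P = (-2.2)·4967/16.9 = -646.5917…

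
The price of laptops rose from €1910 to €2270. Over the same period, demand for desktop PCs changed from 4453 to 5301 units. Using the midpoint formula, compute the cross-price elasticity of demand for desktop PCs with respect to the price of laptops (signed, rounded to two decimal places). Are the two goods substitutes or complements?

1.01; substitutes

%ΔQ_{desktop PCs} = (5301 − 4453)/avg = 848/4877 = 0.173877…
%ΔP_{laptops} = (2270 − 1910)/avg = 360/2090 = 0.172248…
E_cross = (848/4877) / (360/2090) = 1.0094…
E_cross > 0 ⇒ the goods are substitutes.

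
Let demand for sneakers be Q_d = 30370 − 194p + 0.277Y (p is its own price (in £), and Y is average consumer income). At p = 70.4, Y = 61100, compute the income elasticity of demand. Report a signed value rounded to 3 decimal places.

At the given values, Q_d = 30370 − 194(70.4) + 0.277(61100) = 33637.1.
∂Q_d/∂Y = 0.277.
E = (0.277) × (61100/33637.1) = 0.50315…

0.503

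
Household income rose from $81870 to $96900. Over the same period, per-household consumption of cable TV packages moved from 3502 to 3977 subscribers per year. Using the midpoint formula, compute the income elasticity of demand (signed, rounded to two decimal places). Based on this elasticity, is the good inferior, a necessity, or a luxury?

0.76; necessity

%ΔQ = (3977 − 3502)/[( 3502 + 3977)/2] = 475/3739.5 = 0.127022…
%ΔIncome = (96900 − 81870)/[( 81870 + 96900)/2] = 15030/89385 = 0.168149…
E_income = (475/3739.5) / (15030/89385) = 0.7554…
0 < E_income < 1 ⇒ normal good, necessity.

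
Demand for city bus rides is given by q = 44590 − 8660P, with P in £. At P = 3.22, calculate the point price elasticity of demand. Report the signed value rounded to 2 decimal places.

-1.67

dq/dP = −8660. At P = 3.22, q = 44590 − 8660(3.22) = 16704.8.
Ed = (dq/dP)·(P/q) = −8660 × (3.22/16704.8) = -1.6692…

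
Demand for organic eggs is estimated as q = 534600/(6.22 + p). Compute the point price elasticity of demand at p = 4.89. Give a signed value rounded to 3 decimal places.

dq/dp = −534600/(6.22 + p)² = -4331.13. At p = 4.89, q = 48118.8.
Ed = (dq/dp)·(p/q) = (-4331.13) × (4.89/48118.8) = -0.44014…

-0.440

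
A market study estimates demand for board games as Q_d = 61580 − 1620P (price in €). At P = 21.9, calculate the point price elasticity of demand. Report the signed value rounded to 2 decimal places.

-1.36

dQ_d/dP = −1620. At P = 21.9, Q_d = 61580 − 1620(21.9) = 26102.
Ed = (dQ_d/dP)·(P/Q_d) = −1620 × (21.9/26102) = -1.3592…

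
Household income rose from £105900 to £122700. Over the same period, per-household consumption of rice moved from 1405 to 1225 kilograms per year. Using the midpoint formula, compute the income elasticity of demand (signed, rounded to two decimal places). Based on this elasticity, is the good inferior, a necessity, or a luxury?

%ΔQ = (1225 − 1405)/[( 1405 + 1225)/2] = -180/1315 = -0.136882…
%ΔIncome = (122700 − 105900)/[( 105900 + 122700)/2] = 16800/114300 = 0.146981…
E_income = (-180/1315) / (16800/114300) = -0.9312…
E_income < 0 ⇒ inferior good.

-0.93; inferior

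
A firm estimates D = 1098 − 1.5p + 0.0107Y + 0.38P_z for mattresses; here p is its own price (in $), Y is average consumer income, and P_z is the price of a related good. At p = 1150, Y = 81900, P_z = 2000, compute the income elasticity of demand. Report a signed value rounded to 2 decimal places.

0.87

At the given values, D = 1098 − 1.5(1150) + 0.0107(81900) + 0.38(2000) = 1009.33.
∂D/∂Y = 0.0107.
E = (0.0107) × (81900/1009.33) = 0.8682…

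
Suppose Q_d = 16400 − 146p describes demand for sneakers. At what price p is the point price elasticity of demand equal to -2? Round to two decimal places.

Ed = −146p/(16400 − 146p). Set this equal to -2:
146p = 2·(16400 − 146p) ⇒ 146p(1 + 2) = 2·16400
p = 2·16400 / (146·3) = 74.8858…

74.89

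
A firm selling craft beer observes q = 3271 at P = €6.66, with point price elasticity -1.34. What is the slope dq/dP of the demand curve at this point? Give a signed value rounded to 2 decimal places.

-658.13

Ed = (dq/dP)·(P/q) ⇒ dq/dP = Ed·q/P = (-1.34)·3271/6.66 = -658.1291…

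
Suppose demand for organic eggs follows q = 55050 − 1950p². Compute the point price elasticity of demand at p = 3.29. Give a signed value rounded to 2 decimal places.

-1.24

dq/dp = −2·1950·p = -12831. At p = 3.29, q = 33943.005.
Ed = (dq/dp)·(p/q) = (-12831) × (3.29/33943.005) = -1.2436…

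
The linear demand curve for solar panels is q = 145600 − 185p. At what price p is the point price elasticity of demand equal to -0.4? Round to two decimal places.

Ed = −185p/(145600 − 185p). Set this equal to -0.4:
185p = 0.4·(145600 − 185p) ⇒ 185p(1 + 0.4) = 0.4·145600
p = 0.4·145600 / (185·1.4) = 224.8648…

224.86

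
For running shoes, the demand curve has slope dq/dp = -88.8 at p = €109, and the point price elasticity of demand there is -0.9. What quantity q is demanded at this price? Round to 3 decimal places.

10754.667

Ed = (dq/dp)·(p/q) ⇒ q = (dq/dp)·p/Ed = (-88.8)·109/(-0.9) = 10754.66666…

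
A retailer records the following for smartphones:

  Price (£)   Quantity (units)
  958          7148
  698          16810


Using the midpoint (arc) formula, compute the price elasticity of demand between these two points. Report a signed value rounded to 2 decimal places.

-2.57

%ΔQ = (16810 − 7148) / [(7148 + 16810)/2] = 9662/11979 = 0.806578…
%ΔP = (698 − 958) / [(958 + 698)/2] = -260/828 = -0.314009…
Arc Ed = %ΔQ / %ΔP = (9662/11979) / (-260/828) = -2.5686…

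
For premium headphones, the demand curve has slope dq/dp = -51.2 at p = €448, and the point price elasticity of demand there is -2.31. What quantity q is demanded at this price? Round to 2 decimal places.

Ed = (dq/dp)·(p/q) ⇒ q = (dq/dp)·p/Ed = (-51.2)·448/(-2.31) = 9929.6969…

9929.70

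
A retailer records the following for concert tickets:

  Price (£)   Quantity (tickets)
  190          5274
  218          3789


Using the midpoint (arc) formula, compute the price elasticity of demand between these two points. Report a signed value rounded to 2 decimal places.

-2.39

%ΔQ = (3789 − 5274) / [(5274 + 3789)/2] = -1485/4531.5 = -0.327706…
%ΔP = (218 − 190) / [(190 + 218)/2] = 28/204 = 0.137254…
Arc Ed = %ΔQ / %ΔP = (-1485/4531.5) / (28/204) = -2.3875…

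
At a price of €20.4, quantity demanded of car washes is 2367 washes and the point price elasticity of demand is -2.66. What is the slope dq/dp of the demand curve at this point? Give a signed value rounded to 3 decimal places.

-308.638

Ed = (dq/dp)·(p/q) ⇒ dq/dp = Ed·q/p = (-2.66)·2367/20.4 = -308.63823…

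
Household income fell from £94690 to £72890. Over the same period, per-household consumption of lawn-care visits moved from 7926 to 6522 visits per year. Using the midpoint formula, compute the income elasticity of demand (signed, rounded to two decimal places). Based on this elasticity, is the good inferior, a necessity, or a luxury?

%ΔQ = (6522 − 7926)/[( 7926 + 6522)/2] = -1404/7224 = -0.194352…
%ΔIncome = (72890 − 94690)/[( 94690 + 72890)/2] = -21800/83790 = -0.260174…
E_income = (-1404/7224) / (-21800/83790) = 0.7470…
0 < E_income < 1 ⇒ normal good, necessity.

0.75; necessity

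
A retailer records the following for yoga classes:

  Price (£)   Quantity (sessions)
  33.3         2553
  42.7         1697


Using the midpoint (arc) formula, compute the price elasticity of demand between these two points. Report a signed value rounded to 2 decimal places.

-1.63

%ΔQ = (1697 − 2553) / [(2553 + 1697)/2] = -856/2125 = -0.402823…
%ΔP = (42.7 − 33.3) / [(33.3 + 42.7)/2] = 9.4/38 = 0.247368…
Arc Ed = %ΔQ / %ΔP = (-856/2125) / (9.4/38) = -1.6284…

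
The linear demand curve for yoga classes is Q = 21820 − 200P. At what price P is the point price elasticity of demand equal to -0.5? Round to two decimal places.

Ed = −200P/(21820 − 200P). Set this equal to -0.5:
200P = 0.5·(21820 − 200P) ⇒ 200P(1 + 0.5) = 0.5·21820
P = 0.5·21820 / (200·1.5) = 36.3666…

36.37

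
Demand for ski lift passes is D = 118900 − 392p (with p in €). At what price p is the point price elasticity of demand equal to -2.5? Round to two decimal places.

216.65

Ed = −392p/(118900 − 392p). Set this equal to -2.5:
392p = 2.5·(118900 − 392p) ⇒ 392p(1 + 2.5) = 2.5·118900
p = 2.5·118900 / (392·3.5) = 216.6545…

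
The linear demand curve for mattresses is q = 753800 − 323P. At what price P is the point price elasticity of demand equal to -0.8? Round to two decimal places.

Ed = −323P/(753800 − 323P). Set this equal to -0.8:
323P = 0.8·(753800 − 323P) ⇒ 323P(1 + 0.8) = 0.8·753800
P = 0.8·753800 / (323·1.8) = 1037.2205…

1037.22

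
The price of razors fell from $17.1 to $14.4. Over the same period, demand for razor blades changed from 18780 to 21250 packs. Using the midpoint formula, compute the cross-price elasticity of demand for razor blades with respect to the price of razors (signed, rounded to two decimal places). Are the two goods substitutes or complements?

%ΔQ_{razor blades} = (21250 − 18780)/avg = 2470/20015 = 0.123407…
%ΔP_{razors} = (14.4 − 17.1)/avg = -2.7/15.75 = -0.171428…
E_cross = (2470/20015) / (-2.7/15.75) = -0.7198…
E_cross < 0 ⇒ the goods are complements.

-0.72; complements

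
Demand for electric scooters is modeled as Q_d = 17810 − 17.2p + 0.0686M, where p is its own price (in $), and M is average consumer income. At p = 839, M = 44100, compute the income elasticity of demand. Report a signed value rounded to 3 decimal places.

0.472

At the given values, Q_d = 17810 − 17.2(839) + 0.0686(44100) = 6404.46.
∂Q_d/∂M = 0.0686.
E = (0.0686) × (44100/6404.46) = 0.47236…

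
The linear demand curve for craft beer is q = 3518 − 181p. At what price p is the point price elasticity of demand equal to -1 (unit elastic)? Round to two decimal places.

Ed = −181p/(3518 − 181p). Set this equal to -1:
181p = 1·(3518 − 181p) ⇒ 181p(1 + 1) = 1·3518
p = 1·3518 / (181·2) = 9.7182…

9.72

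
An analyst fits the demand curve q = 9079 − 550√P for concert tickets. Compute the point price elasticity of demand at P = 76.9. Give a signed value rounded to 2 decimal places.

dq/dP = −550/(2√P) = -31.3595. At P = 76.9, q = 4255.9.
Ed = (dq/dP)·(P/q) = (-31.3595) × (76.9/4255.9) = -0.5666…

-0.57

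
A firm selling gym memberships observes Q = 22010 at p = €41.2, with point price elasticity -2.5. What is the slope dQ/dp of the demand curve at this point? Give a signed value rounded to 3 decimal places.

Ed = (dQ/dp)·(p/Q) ⇒ dQ/dp = Ed·Q/p = (-2.5)·22010/41.2 = -1335.55825…

-1335.558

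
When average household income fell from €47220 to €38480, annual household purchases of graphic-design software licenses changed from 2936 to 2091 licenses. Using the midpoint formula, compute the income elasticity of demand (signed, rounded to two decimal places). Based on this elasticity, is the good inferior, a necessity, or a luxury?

%ΔQ = (2091 − 2936)/[( 2936 + 2091)/2] = -845/2513.5 = -0.336184…
%ΔIncome = (38480 − 47220)/[( 47220 + 38480)/2] = -8740/42850 = -0.203967…
E_income = (-845/2513.5) / (-8740/42850) = 1.6482…
E_income > 1 ⇒ normal good, luxury.

1.65; luxury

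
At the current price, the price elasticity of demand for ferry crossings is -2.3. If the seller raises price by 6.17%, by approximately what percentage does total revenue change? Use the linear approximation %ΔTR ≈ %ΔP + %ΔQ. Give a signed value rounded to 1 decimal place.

-8.0%

%ΔQ ≈ Ed × %ΔP = (-2.3) × (+6.17%) = -14.1910%
%ΔTR ≈ %ΔP + %ΔQ = (+6.17%) + (-14.1910%) = -8.0210%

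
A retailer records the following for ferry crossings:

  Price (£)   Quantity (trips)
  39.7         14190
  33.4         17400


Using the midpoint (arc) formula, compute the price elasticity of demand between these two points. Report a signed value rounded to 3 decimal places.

%ΔQ = (17400 − 14190) / [(14190 + 17400)/2] = 3210/15795 = 0.203228…
%ΔP = (33.4 − 39.7) / [(39.7 + 33.4)/2] = -6.3/36.55 = -0.172366…
Arc Ed = %ΔQ / %ΔP = (3210/15795) / (-6.3/36.55) = -1.17905…

-1.179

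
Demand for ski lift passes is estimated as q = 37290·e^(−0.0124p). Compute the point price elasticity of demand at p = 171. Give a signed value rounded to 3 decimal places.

dq/dp = −0.0124·q = -55.4799. At p = 171, q = 4474.19.
Ed = (dq/dp)·(p/q) = (-55.4799) × (171/4474.19) = -2.1204

-2.120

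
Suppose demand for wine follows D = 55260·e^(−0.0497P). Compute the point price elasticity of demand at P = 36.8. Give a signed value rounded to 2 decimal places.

-1.83

dD/dP = −0.0497·D = -441.022. At P = 36.8, D = 8873.68.
Ed = (dD/dP)·(P/D) = (-441.022) × (36.8/8873.68) = -1.8289…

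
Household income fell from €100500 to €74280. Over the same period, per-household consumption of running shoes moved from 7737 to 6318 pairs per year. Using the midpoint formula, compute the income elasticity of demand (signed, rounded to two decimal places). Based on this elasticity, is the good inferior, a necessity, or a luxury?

%ΔQ = (6318 − 7737)/[( 7737 + 6318)/2] = -1419/7027.5 = -0.201921…
%ΔIncome = (74280 − 100500)/[( 100500 + 74280)/2] = -26220/87390 = -0.300034…
E_income = (-1419/7027.5) / (-26220/87390) = 0.6729…
0 < E_income < 1 ⇒ normal good, necessity.

0.67; necessity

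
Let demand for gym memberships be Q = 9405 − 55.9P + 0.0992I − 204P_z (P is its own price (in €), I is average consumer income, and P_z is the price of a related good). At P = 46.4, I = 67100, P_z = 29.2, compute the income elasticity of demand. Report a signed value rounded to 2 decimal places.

At the given values, Q = 9405 − 55.9(46.4) + 0.0992(67100) − 204(29.2) = 7510.76.
∂Q/∂I = 0.0992.
E = (0.0992) × (67100/7510.76) = 0.8862…

0.89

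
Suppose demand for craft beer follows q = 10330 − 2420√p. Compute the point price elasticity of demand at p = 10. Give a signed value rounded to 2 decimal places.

-1.43

dq/dp = −2420/(2√p) = -382.636. At p = 10, q = 2677.29.
Ed = (dq/dp)·(p/q) = (-382.636) × (10/2677.29) = -1.4291…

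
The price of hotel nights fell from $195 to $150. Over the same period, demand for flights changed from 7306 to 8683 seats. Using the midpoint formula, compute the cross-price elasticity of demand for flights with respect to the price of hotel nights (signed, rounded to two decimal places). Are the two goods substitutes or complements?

-0.66; complements

%ΔQ_{flights} = (8683 − 7306)/avg = 1377/7994.5 = 0.172243…
%ΔP_{hotel nights} = (150 − 195)/avg = -45/172.5 = -0.260869…
E_cross = (1377/7994.5) / (-45/172.5) = -0.6602…
E_cross < 0 ⇒ the goods are complements.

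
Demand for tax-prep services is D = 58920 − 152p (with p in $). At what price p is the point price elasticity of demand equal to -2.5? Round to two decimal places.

Ed = −152p/(58920 − 152p). Set this equal to -2.5:
152p = 2.5·(58920 − 152p) ⇒ 152p(1 + 2.5) = 2.5·58920
p = 2.5·58920 / (152·3.5) = 276.8796…

276.88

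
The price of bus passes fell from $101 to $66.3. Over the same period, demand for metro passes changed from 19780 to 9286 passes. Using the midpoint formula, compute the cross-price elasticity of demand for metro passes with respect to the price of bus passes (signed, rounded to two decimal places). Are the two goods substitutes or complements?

%ΔQ_{metro passes} = (9286 − 19780)/avg = -10494/14533 = -0.722080…
%ΔP_{bus passes} = (66.3 − 101)/avg = -34.7/83.65 = -0.414823…
E_cross = (-10494/14533) / (-34.7/83.65) = 1.7406…
E_cross > 0 ⇒ the goods are substitutes.

1.74; substitutes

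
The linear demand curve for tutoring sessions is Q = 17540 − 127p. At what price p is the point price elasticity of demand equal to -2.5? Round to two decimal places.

98.65

Ed = −127p/(17540 − 127p). Set this equal to -2.5:
127p = 2.5·(17540 − 127p) ⇒ 127p(1 + 2.5) = 2.5·17540
p = 2.5·17540 / (127·3.5) = 98.6501…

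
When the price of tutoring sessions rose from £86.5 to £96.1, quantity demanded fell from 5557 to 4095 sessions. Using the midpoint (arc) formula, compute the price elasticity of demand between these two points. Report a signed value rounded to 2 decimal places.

-2.88

%ΔQ = (4095 − 5557) / [(5557 + 4095)/2] = -1462/4826 = -0.302942…
%ΔP = (96.1 − 86.5) / [(86.5 + 96.1)/2] = 9.6/91.3 = 0.105147…
Arc Ed = %ΔQ / %ΔP = (-1462/4826) / (9.6/91.3) = -2.8811…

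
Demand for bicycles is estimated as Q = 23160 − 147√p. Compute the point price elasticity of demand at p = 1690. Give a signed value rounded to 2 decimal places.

-0.18

dQ/dp = −147/(2√p) = -1.7879. At p = 1690, Q = 17116.9.
Ed = (dQ/dp)·(p/Q) = (-1.7879) × (1690/17116.9) = -0.1765…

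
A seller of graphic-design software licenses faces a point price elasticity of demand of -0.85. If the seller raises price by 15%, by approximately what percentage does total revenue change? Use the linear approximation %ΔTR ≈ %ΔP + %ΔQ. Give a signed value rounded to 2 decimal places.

+2.25%

%ΔQ ≈ Ed × %ΔP = (-0.85) × (+15%) = -12.7500%
%ΔTR ≈ %ΔP + %ΔQ = (+15%) + (-12.7500%) = +2.2500%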